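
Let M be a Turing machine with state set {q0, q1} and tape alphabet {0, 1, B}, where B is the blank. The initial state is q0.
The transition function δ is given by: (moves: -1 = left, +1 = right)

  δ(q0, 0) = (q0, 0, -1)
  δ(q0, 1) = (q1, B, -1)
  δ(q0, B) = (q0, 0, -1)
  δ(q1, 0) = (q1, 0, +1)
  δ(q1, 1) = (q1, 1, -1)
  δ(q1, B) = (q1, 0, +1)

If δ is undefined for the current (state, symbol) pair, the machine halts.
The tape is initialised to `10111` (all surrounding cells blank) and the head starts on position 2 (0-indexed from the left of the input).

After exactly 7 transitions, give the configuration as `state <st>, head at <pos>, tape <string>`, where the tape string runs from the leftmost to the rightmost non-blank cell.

q0 | 10[1]11   read 1 → write B, move -1, go to q1
q1 | 1[0]B11   read 0 → write 0, move +1, go to q1
q1 | 10[B]11   read B → write 0, move +1, go to q1
q1 | 100[1]1   read 1 → write 1, move -1, go to q1
q1 | 10[0]11   read 0 → write 0, move +1, go to q1
q1 | 100[1]1   read 1 → write 1, move -1, go to q1
q1 | 10[0]11   read 0 → write 0, move +1, go to q1
q1 | 100[1]1
After 7 steps: state q1, head at 3, tape 10011.

state q1, head at 3, tape 10011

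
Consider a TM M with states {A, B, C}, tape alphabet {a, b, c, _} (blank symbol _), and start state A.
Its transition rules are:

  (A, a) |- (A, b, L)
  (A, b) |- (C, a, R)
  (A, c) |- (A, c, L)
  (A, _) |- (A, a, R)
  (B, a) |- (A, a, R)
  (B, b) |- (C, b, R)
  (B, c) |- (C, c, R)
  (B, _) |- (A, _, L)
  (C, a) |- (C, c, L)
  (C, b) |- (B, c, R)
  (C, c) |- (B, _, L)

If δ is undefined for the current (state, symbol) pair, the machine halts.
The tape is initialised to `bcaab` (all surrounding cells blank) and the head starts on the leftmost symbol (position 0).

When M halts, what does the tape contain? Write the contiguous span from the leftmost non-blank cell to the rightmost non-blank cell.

aacc_cc

state=A head=0 tape=__[b]caab_   (A,b)→(C,a,R)
state=C head=1 tape=__a[c]aab_   (C,c)→(B,_,L)
state=B head=0 tape=__[a]_aab_   (B,a)→(A,a,R)
state=A head=1 tape=__a[_]aab_   (A,_)→(A,a,R)
state=A head=2 tape=__aa[a]ab_   (A,a)→(A,b,L)
state=A head=1 tape=__a[a]bab_   (A,a)→(A,b,L)
state=A head=0 tape=__[a]bbab_   (A,a)→(A,b,L)
state=A head=-1 tape=_[_]bbbab_   (A,_)→(A,a,R)
state=A head=0 tape=_a[b]bbab_   (A,b)→(C,a,R)
state=C head=1 tape=_aa[b]bab_   (C,b)→(B,c,R)
state=B head=2 tape=_aac[b]ab_   (B,b)→(C,b,R)
state=C head=3 tape=_aacb[a]b_   (C,a)→(C,c,L)
state=C head=2 tape=_aac[b]cb_   (C,b)→(B,c,R)
state=B head=3 tape=_aacc[c]b_   (B,c)→(C,c,R)
state=C head=4 tape=_aaccc[b]_   (C,b)→(B,c,R)
state=B head=5 tape=_aacccc[_]   (B,_)→(A,_,L)
state=A head=4 tape=_aaccc[c]_   (A,c)→(A,c,L)
state=A head=3 tape=_aacc[c]c_   (A,c)→(A,c,L)
state=A head=2 tape=_aac[c]cc_   (A,c)→(A,c,L)
state=A head=1 tape=_aa[c]ccc_   (A,c)→(A,c,L)
state=A head=0 tape=_a[a]cccc_   (A,a)→(A,b,L)
state=A head=-1 tape=_[a]bcccc_   (A,a)→(A,b,L)
state=A head=-2 tape=[_]bbcccc_   (A,_)→(A,a,R)
state=A head=-1 tape=a[b]bcccc_   (A,b)→(C,a,R)
state=C head=0 tape=aa[b]cccc_   (C,b)→(B,c,R)
state=B head=1 tape=aac[c]ccc_   (B,c)→(C,c,R)
state=C head=2 tape=aacc[c]cc_   (C,c)→(B,_,L)
state=B head=1 tape=aac[c]_cc_   (B,c)→(C,c,R)
state=C head=2 tape=aacc[_]cc_
The non-blank tape span at halt is aacc_cc.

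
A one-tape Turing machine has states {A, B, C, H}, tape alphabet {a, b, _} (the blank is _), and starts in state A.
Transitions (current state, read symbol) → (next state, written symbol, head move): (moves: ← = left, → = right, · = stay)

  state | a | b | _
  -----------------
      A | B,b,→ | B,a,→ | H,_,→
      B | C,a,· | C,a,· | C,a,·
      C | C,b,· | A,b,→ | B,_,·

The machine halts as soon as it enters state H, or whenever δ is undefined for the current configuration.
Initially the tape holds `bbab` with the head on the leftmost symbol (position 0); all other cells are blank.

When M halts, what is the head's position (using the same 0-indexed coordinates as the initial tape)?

A | [b]bab__   read b → write a, move →, go to B
B | a[b]ab__   read b → write a, move ·, go to C
C | a[a]ab__   read a → write b, move ·, go to C
C | a[b]ab__   read b → write b, move →, go to A
A | ab[a]b__   read a → write b, move →, go to B
B | abb[b]__   read b → write a, move ·, go to C
C | abb[a]__   read a → write b, move ·, go to C
C | abb[b]__   read b → write b, move →, go to A
A | abbb[_]_   read _ → write _, move →, go to H
H | abbb_[_]
At halt the head is at cell 5.

5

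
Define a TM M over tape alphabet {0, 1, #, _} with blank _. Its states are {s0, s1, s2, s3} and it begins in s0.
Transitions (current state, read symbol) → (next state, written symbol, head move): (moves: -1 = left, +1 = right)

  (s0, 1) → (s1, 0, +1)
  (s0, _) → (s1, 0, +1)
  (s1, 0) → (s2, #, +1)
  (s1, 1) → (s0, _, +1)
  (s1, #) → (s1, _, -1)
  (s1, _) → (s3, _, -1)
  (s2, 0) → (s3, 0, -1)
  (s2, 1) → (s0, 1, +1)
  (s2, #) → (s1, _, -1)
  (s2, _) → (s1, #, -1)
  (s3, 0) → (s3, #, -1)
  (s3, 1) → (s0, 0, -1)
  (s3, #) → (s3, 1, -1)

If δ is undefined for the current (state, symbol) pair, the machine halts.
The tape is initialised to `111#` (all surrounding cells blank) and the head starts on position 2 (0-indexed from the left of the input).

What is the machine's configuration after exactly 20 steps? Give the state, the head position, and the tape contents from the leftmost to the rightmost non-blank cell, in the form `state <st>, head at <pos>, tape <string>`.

state s1, head at -2, tape ##_#

state=s0 head=2 tape=__11[1]#   (s0,1)→(s1,0,+1)
state=s1 head=3 tape=__110[#]   (s1,#)→(s1,_,-1)
state=s1 head=2 tape=__11[0]_   (s1,0)→(s2,#,+1)
state=s2 head=3 tape=__11#[_]   (s2,_)→(s1,#,-1)
state=s1 head=2 tape=__11[#]#   (s1,#)→(s1,_,-1)
state=s1 head=1 tape=__1[1]_#   (s1,1)→(s0,_,+1)
state=s0 head=2 tape=__1_[_]#   (s0,_)→(s1,0,+1)
state=s1 head=3 tape=__1_0[#]   (s1,#)→(s1,_,-1)
state=s1 head=2 tape=__1_[0]_   (s1,0)→(s2,#,+1)
state=s2 head=3 tape=__1_#[_]   (s2,_)→(s1,#,-1)
state=s1 head=2 tape=__1_[#]#   (s1,#)→(s1,_,-1)
state=s1 head=1 tape=__1[_]_#   (s1,_)→(s3,_,-1)
state=s3 head=0 tape=__[1]__#   (s3,1)→(s0,0,-1)
state=s0 head=-1 tape=_[_]0__#   (s0,_)→(s1,0,+1)
state=s1 head=0 tape=_0[0]__#   (s1,0)→(s2,#,+1)
state=s2 head=1 tape=_0#[_]_#   (s2,_)→(s1,#,-1)
state=s1 head=0 tape=_0[#]#_#   (s1,#)→(s1,_,-1)
state=s1 head=-1 tape=_[0]_#_#   (s1,0)→(s2,#,+1)
state=s2 head=0 tape=_#[_]#_#   (s2,_)→(s1,#,-1)
state=s1 head=-1 tape=_[#]##_#   (s1,#)→(s1,_,-1)
state=s1 head=-2 tape=[_]_##_#
After 20 steps: state s1, head at -2, tape ##_#.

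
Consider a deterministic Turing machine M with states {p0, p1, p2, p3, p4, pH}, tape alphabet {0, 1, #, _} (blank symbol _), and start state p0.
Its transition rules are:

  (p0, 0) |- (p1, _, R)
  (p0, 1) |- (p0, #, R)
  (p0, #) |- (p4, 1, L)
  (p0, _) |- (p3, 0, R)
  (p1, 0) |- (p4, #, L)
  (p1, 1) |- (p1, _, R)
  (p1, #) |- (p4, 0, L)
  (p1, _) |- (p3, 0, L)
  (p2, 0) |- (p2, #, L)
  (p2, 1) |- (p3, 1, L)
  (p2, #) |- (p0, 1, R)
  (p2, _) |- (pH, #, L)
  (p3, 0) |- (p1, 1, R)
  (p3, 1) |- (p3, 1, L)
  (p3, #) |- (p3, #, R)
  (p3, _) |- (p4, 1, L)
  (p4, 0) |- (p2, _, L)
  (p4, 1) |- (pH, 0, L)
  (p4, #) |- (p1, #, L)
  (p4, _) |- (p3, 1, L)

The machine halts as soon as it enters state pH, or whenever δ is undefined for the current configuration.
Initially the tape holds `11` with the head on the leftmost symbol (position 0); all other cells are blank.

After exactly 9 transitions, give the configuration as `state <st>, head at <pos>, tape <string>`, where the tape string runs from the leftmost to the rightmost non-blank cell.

state p1, head at 3, tape #111

p0 | [1]1__   read 1 → write #, move R, go to p0
p0 | #[1]__   read 1 → write #, move R, go to p0
p0 | ##[_]_   read _ → write 0, move R, go to p3
p3 | ##0[_]   read _ → write 1, move L, go to p4
p4 | ##[0]1   read 0 → write _, move L, go to p2
p2 | #[#]_1   read # → write 1, move R, go to p0
p0 | #1[_]1   read _ → write 0, move R, go to p3
p3 | #10[1]   read 1 → write 1, move L, go to p3
p3 | #1[0]1   read 0 → write 1, move R, go to p1
p1 | #11[1]
After 9 steps: state p1, head at 3, tape #111.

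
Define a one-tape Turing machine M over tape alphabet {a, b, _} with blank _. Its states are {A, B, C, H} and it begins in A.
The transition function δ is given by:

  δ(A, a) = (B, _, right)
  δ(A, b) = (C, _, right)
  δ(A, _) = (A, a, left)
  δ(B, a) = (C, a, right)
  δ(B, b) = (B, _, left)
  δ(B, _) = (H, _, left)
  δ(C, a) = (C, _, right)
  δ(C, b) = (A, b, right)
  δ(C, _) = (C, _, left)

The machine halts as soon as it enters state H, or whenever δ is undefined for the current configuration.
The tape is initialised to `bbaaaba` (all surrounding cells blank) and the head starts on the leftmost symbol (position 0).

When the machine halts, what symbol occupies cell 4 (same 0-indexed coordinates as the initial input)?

state=A head=0 tape=[b]baaaba_   (A,b)→(C,_,right)
state=C head=1 tape=_[b]aaaba_   (C,b)→(A,b,right)
state=A head=2 tape=_b[a]aaba_   (A,a)→(B,_,right)
state=B head=3 tape=_b_[a]aba_   (B,a)→(C,a,right)
state=C head=4 tape=_b_a[a]ba_   (C,a)→(C,_,right)
state=C head=5 tape=_b_a_[b]a_   (C,b)→(A,b,right)
state=A head=6 tape=_b_a_b[a]_   (A,a)→(B,_,right)
state=B head=7 tape=_b_a_b_[_]   (B,_)→(H,_,left)
state=H head=6 tape=_b_a_b[_]_
Cell 4 holds _ when M halts.

_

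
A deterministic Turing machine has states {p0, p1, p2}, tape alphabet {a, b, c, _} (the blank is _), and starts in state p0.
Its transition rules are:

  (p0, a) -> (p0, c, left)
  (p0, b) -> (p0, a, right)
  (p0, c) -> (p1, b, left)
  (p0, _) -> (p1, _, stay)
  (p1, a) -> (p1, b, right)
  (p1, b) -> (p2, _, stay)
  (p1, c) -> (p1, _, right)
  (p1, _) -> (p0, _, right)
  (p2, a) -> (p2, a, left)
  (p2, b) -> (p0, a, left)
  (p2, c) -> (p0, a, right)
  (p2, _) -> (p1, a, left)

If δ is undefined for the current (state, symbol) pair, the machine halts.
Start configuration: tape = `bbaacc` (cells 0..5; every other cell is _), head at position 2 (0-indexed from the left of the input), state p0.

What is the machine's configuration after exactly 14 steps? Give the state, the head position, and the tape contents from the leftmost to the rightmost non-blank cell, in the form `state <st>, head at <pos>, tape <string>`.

p0 | _bb[a]acc   read a → write c, move left, go to p0
p0 | _b[b]cacc   read b → write a, move right, go to p0
p0 | _ba[c]acc   read c → write b, move left, go to p1
p1 | _b[a]bacc   read a → write b, move right, go to p1
p1 | _bb[b]acc   read b → write _, move stay, go to p2
p2 | _bb[_]acc   read _ → write a, move left, go to p1
p1 | _b[b]aacc   read b → write _, move stay, go to p2
p2 | _b[_]aacc   read _ → write a, move left, go to p1
p1 | _[b]aaacc   read b → write _, move stay, go to p2
p2 | _[_]aaacc   read _ → write a, move left, go to p1
p1 | [_]aaaacc   read _ → write _, move right, go to p0
p0 | _[a]aaacc   read a → write c, move left, go to p0
p0 | [_]caaacc   read _ → write _, move stay, go to p1
p1 | [_]caaacc   read _ → write _, move right, go to p0
p0 | _[c]aaacc
After 14 steps: state p0, head at 0, tape caaacc.

state p0, head at 0, tape caaacc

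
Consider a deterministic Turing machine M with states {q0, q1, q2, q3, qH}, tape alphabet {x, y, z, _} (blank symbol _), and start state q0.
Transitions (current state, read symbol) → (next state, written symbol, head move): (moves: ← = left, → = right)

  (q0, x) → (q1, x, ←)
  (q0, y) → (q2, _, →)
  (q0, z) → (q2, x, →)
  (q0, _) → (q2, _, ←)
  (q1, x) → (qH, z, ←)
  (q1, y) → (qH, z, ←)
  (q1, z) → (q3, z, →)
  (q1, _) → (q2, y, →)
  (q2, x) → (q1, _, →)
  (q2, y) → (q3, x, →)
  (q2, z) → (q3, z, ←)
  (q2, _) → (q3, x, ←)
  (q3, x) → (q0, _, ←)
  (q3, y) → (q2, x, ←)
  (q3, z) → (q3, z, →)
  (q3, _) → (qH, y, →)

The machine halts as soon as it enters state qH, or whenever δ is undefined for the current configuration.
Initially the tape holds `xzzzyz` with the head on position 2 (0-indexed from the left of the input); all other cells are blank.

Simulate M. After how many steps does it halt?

state=q0 head=2 tape=_xz[z]zyz   (q0,z)→(q2,x,→)
state=q2 head=3 tape=_xzx[z]yz   (q2,z)→(q3,z,←)
state=q3 head=2 tape=_xz[x]zyz   (q3,x)→(q0,_,←)
state=q0 head=1 tape=_x[z]_zyz   (q0,z)→(q2,x,→)
state=q2 head=2 tape=_xx[_]zyz   (q2,_)→(q3,x,←)
state=q3 head=1 tape=_x[x]xzyz   (q3,x)→(q0,_,←)
state=q0 head=0 tape=_[x]_xzyz   (q0,x)→(q1,x,←)
state=q1 head=-1 tape=[_]x_xzyz   (q1,_)→(q2,y,→)
state=q2 head=0 tape=y[x]_xzyz   (q2,x)→(q1,_,→)
state=q1 head=1 tape=y_[_]xzyz   (q1,_)→(q2,y,→)
state=q2 head=2 tape=y_y[x]zyz   (q2,x)→(q1,_,→)
state=q1 head=3 tape=y_y_[z]yz   (q1,z)→(q3,z,→)
state=q3 head=4 tape=y_y_z[y]z   (q3,y)→(q2,x,←)
state=q2 head=3 tape=y_y_[z]xz   (q2,z)→(q3,z,←)
state=q3 head=2 tape=y_y[_]zxz   (q3,_)→(qH,y,→)
state=qH head=3 tape=y_yy[z]xz
M halts after 15 transitions.

15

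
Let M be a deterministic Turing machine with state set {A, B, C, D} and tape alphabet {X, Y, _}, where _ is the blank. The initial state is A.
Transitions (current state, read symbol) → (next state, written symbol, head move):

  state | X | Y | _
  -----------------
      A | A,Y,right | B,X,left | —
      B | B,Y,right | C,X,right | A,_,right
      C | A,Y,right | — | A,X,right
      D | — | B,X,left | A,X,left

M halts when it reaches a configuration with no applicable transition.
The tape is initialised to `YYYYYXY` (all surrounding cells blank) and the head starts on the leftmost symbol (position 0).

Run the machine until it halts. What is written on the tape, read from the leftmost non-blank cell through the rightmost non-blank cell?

XXXXYXY

state=A head=0 tape=_[Y]YYYYXY_   (A,Y)→(B,X,left)
state=B head=-1 tape=[_]XYYYYXY_   (B,_)→(A,_,right)
state=A head=0 tape=_[X]YYYYXY_   (A,X)→(A,Y,right)
state=A head=1 tape=_Y[Y]YYYXY_   (A,Y)→(B,X,left)
state=B head=0 tape=_[Y]XYYYXY_   (B,Y)→(C,X,right)
state=C head=1 tape=_X[X]YYYXY_   (C,X)→(A,Y,right)
state=A head=2 tape=_XY[Y]YYXY_   (A,Y)→(B,X,left)
state=B head=1 tape=_X[Y]XYYXY_   (B,Y)→(C,X,right)
state=C head=2 tape=_XX[X]YYXY_   (C,X)→(A,Y,right)
state=A head=3 tape=_XXY[Y]YXY_   (A,Y)→(B,X,left)
state=B head=2 tape=_XX[Y]XYXY_   (B,Y)→(C,X,right)
state=C head=3 tape=_XXX[X]YXY_   (C,X)→(A,Y,right)
state=A head=4 tape=_XXXY[Y]XY_   (A,Y)→(B,X,left)
state=B head=3 tape=_XXX[Y]XXY_   (B,Y)→(C,X,right)
state=C head=4 tape=_XXXX[X]XY_   (C,X)→(A,Y,right)
state=A head=5 tape=_XXXXY[X]Y_   (A,X)→(A,Y,right)
state=A head=6 tape=_XXXXYY[Y]_   (A,Y)→(B,X,left)
state=B head=5 tape=_XXXXY[Y]X_   (B,Y)→(C,X,right)
state=C head=6 tape=_XXXXYX[X]_   (C,X)→(A,Y,right)
state=A head=7 tape=_XXXXYXY[_]
The non-blank tape span at halt is XXXXYXY.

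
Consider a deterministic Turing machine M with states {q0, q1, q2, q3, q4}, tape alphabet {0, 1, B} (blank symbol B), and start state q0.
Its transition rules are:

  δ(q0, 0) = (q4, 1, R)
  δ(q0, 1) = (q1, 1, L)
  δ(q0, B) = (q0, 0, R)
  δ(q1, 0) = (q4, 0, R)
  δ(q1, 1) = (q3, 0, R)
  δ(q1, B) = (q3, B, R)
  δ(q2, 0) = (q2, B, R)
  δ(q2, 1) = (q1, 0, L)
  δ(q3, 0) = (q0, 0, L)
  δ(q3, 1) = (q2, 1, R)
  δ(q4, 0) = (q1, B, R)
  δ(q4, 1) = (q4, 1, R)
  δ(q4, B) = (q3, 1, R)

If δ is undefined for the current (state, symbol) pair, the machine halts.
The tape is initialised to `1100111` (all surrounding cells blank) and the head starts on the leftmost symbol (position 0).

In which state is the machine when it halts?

q3

state=q0 head=0 tape=B[1]100111BB   (q0,1)→(q1,1,L)
state=q1 head=-1 tape=[B]1100111BB   (q1,B)→(q3,B,R)
state=q3 head=0 tape=B[1]100111BB   (q3,1)→(q2,1,R)
state=q2 head=1 tape=B1[1]00111BB   (q2,1)→(q1,0,L)
state=q1 head=0 tape=B[1]000111BB   (q1,1)→(q3,0,R)
state=q3 head=1 tape=B0[0]00111BB   (q3,0)→(q0,0,L)
state=q0 head=0 tape=B[0]000111BB   (q0,0)→(q4,1,R)
state=q4 head=1 tape=B1[0]00111BB   (q4,0)→(q1,B,R)
state=q1 head=2 tape=B1B[0]0111BB   (q1,0)→(q4,0,R)
state=q4 head=3 tape=B1B0[0]111BB   (q4,0)→(q1,B,R)
state=q1 head=4 tape=B1B0B[1]11BB   (q1,1)→(q3,0,R)
state=q3 head=5 tape=B1B0B0[1]1BB   (q3,1)→(q2,1,R)
state=q2 head=6 tape=B1B0B01[1]BB   (q2,1)→(q1,0,L)
state=q1 head=5 tape=B1B0B0[1]0BB   (q1,1)→(q3,0,R)
state=q3 head=6 tape=B1B0B00[0]BB   (q3,0)→(q0,0,L)
state=q0 head=5 tape=B1B0B0[0]0BB   (q0,0)→(q4,1,R)
state=q4 head=6 tape=B1B0B01[0]BB   (q4,0)→(q1,B,R)
state=q1 head=7 tape=B1B0B01B[B]B   (q1,B)→(q3,B,R)
state=q3 head=8 tape=B1B0B01BB[B]
No transition is defined for (q3, B); M halts in state q3.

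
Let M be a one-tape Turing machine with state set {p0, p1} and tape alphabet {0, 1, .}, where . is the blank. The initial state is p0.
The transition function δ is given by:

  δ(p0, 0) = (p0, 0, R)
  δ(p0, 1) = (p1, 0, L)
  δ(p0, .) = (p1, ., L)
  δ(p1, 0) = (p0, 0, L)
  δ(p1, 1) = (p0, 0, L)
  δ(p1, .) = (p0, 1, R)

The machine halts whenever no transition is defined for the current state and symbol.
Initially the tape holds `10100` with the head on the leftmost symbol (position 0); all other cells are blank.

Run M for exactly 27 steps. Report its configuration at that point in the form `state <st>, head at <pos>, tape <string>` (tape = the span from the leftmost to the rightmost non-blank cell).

p0 | .[1]0100.   read 1 → write 0, move L, go to p1
p1 | [.]00100.   read . → write 1, move R, go to p0
p0 | 1[0]0100.   read 0 → write 0, move R, go to p0
p0 | 10[0]100.   read 0 → write 0, move R, go to p0
p0 | 100[1]00.   read 1 → write 0, move L, go to p1
p1 | 10[0]000.   read 0 → write 0, move L, go to p0
p0 | 1[0]0000.   read 0 → write 0, move R, go to p0
p0 | 10[0]000.   read 0 → write 0, move R, go to p0
p0 | 100[0]00.   read 0 → write 0, move R, go to p0
p0 | 1000[0]0.   read 0 → write 0, move R, go to p0
p0 | 10000[0].   read 0 → write 0, move R, go to p0
p0 | 100000[.]   read . → write ., move L, go to p1
p1 | 10000[0].   read 0 → write 0, move L, go to p0
p0 | 1000[0]0.   read 0 → write 0, move R, go to p0
p0 | 10000[0].   read 0 → write 0, move R, go to p0
p0 | 100000[.]   read . → write ., move L, go to p1
p1 | 10000[0].   read 0 → write 0, move L, go to p0
p0 | 1000[0]0.   read 0 → write 0, move R, go to p0
p0 | 10000[0].   read 0 → write 0, move R, go to p0
p0 | 100000[.]   read . → write ., move L, go to p1
p1 | 10000[0].   read 0 → write 0, move L, go to p0
p0 | 1000[0]0.   read 0 → write 0, move R, go to p0
p0 | 10000[0].   read 0 → write 0, move R, go to p0
p0 | 100000[.]   read . → write ., move L, go to p1
p1 | 10000[0].   read 0 → write 0, move L, go to p0
p0 | 1000[0]0.   read 0 → write 0, move R, go to p0
p0 | 10000[0].   read 0 → write 0, move R, go to p0
p0 | 100000[.]
After 27 steps: state p0, head at 5, tape 100000.

state p0, head at 5, tape 100000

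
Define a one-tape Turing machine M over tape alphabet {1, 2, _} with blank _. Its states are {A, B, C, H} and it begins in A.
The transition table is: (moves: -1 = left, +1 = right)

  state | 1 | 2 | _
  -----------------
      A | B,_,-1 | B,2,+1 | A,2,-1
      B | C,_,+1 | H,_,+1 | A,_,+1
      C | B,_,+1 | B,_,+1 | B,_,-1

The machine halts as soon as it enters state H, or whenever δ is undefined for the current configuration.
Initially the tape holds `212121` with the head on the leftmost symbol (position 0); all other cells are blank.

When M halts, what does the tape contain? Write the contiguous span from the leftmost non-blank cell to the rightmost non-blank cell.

2_22222

state=A head=0 tape=[2]12121_   (A,2)→(B,2,+1)
state=B head=1 tape=2[1]2121_   (B,1)→(C,_,+1)
state=C head=2 tape=2_[2]121_   (C,2)→(B,_,+1)
state=B head=3 tape=2__[1]21_   (B,1)→(C,_,+1)
state=C head=4 tape=2___[2]1_   (C,2)→(B,_,+1)
state=B head=5 tape=2____[1]_   (B,1)→(C,_,+1)
state=C head=6 tape=2_____[_]   (C,_)→(B,_,-1)
state=B head=5 tape=2____[_]_   (B,_)→(A,_,+1)
state=A head=6 tape=2_____[_]   (A,_)→(A,2,-1)
state=A head=5 tape=2____[_]2   (A,_)→(A,2,-1)
state=A head=4 tape=2___[_]22   (A,_)→(A,2,-1)
state=A head=3 tape=2__[_]222   (A,_)→(A,2,-1)
state=A head=2 tape=2_[_]2222   (A,_)→(A,2,-1)
state=A head=1 tape=2[_]22222   (A,_)→(A,2,-1)
state=A head=0 tape=[2]222222   (A,2)→(B,2,+1)
state=B head=1 tape=2[2]22222   (B,2)→(H,_,+1)
state=H head=2 tape=2_[2]2222
The non-blank tape span at halt is 2_22222.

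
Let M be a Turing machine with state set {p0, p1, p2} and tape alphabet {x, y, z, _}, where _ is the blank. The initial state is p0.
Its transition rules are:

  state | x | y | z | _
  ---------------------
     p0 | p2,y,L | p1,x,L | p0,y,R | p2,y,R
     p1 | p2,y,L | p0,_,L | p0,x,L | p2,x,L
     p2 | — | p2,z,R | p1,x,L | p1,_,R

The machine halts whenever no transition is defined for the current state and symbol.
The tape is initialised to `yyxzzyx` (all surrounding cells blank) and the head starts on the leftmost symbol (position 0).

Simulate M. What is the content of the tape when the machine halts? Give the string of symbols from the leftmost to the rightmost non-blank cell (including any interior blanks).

state=p0 head=0 tape=__[y]yxzzyx   (p0,y)→(p1,x,L)
state=p1 head=-1 tape=_[_]xyxzzyx   (p1,_)→(p2,x,L)
state=p2 head=-2 tape=[_]xxyxzzyx   (p2,_)→(p1,_,R)
state=p1 head=-1 tape=_[x]xyxzzyx   (p1,x)→(p2,y,L)
state=p2 head=-2 tape=[_]yxyxzzyx   (p2,_)→(p1,_,R)
state=p1 head=-1 tape=_[y]xyxzzyx   (p1,y)→(p0,_,L)
state=p0 head=-2 tape=[_]_xyxzzyx   (p0,_)→(p2,y,R)
state=p2 head=-1 tape=y[_]xyxzzyx   (p2,_)→(p1,_,R)
state=p1 head=0 tape=y_[x]yxzzyx   (p1,x)→(p2,y,L)
state=p2 head=-1 tape=y[_]yyxzzyx   (p2,_)→(p1,_,R)
state=p1 head=0 tape=y_[y]yxzzyx   (p1,y)→(p0,_,L)
state=p0 head=-1 tape=y[_]_yxzzyx   (p0,_)→(p2,y,R)
state=p2 head=0 tape=yy[_]yxzzyx   (p2,_)→(p1,_,R)
state=p1 head=1 tape=yy_[y]xzzyx   (p1,y)→(p0,_,L)
state=p0 head=0 tape=yy[_]_xzzyx   (p0,_)→(p2,y,R)
state=p2 head=1 tape=yyy[_]xzzyx   (p2,_)→(p1,_,R)
state=p1 head=2 tape=yyy_[x]zzyx   (p1,x)→(p2,y,L)
state=p2 head=1 tape=yyy[_]yzzyx   (p2,_)→(p1,_,R)
state=p1 head=2 tape=yyy_[y]zzyx   (p1,y)→(p0,_,L)
state=p0 head=1 tape=yyy[_]_zzyx   (p0,_)→(p2,y,R)
state=p2 head=2 tape=yyyy[_]zzyx   (p2,_)→(p1,_,R)
state=p1 head=3 tape=yyyy_[z]zyx   (p1,z)→(p0,x,L)
state=p0 head=2 tape=yyyy[_]xzyx   (p0,_)→(p2,y,R)
state=p2 head=3 tape=yyyyy[x]zyx
The non-blank tape span at halt is yyyyyxzyx.

yyyyyxzyx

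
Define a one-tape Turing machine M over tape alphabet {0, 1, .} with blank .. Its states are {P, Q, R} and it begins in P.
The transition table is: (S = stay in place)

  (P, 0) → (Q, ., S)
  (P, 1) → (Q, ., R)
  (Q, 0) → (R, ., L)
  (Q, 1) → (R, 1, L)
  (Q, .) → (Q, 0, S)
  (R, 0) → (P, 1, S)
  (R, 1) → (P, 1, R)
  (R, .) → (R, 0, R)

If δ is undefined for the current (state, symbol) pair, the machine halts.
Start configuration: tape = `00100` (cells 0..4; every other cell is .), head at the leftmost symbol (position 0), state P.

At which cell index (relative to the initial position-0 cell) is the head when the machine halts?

state=P head=0 tape=.[0]0100   (P,0)→(Q,.,S)
state=Q head=0 tape=.[.]0100   (Q,.)→(Q,0,S)
state=Q head=0 tape=.[0]0100   (Q,0)→(R,.,L)
state=R head=-1 tape=[.].0100   (R,.)→(R,0,R)
state=R head=0 tape=0[.]0100   (R,.)→(R,0,R)
state=R head=1 tape=00[0]100   (R,0)→(P,1,S)
state=P head=1 tape=00[1]100   (P,1)→(Q,.,R)
state=Q head=2 tape=00.[1]00   (Q,1)→(R,1,L)
state=R head=1 tape=00[.]100   (R,.)→(R,0,R)
state=R head=2 tape=000[1]00   (R,1)→(P,1,R)
state=P head=3 tape=0001[0]0   (P,0)→(Q,.,S)
state=Q head=3 tape=0001[.]0   (Q,.)→(Q,0,S)
state=Q head=3 tape=0001[0]0   (Q,0)→(R,.,L)
state=R head=2 tape=000[1].0   (R,1)→(P,1,R)
state=P head=3 tape=0001[.]0
At halt the head is at cell 3.

3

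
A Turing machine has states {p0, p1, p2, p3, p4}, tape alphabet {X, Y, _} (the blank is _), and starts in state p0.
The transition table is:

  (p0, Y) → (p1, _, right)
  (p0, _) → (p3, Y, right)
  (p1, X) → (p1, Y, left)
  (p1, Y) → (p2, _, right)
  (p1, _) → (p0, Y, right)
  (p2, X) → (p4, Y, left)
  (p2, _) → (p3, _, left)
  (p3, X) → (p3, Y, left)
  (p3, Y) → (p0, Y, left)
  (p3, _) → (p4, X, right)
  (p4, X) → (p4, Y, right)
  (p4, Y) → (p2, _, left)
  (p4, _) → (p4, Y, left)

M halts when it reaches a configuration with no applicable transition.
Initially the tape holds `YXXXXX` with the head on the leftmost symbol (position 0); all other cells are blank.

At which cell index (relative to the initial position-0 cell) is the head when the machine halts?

state=p0 head=0 tape=[Y]XXXXX____   (p0,Y)→(p1,_,right)
state=p1 head=1 tape=_[X]XXXX____   (p1,X)→(p1,Y,left)
state=p1 head=0 tape=[_]YXXXX____   (p1,_)→(p0,Y,right)
state=p0 head=1 tape=Y[Y]XXXX____   (p0,Y)→(p1,_,right)
state=p1 head=2 tape=Y_[X]XXX____   (p1,X)→(p1,Y,left)
state=p1 head=1 tape=Y[_]YXXX____   (p1,_)→(p0,Y,right)
state=p0 head=2 tape=YY[Y]XXX____   (p0,Y)→(p1,_,right)
state=p1 head=3 tape=YY_[X]XX____   (p1,X)→(p1,Y,left)
state=p1 head=2 tape=YY[_]YXX____   (p1,_)→(p0,Y,right)
state=p0 head=3 tape=YYY[Y]XX____   (p0,Y)→(p1,_,right)
state=p1 head=4 tape=YYY_[X]X____   (p1,X)→(p1,Y,left)
state=p1 head=3 tape=YYY[_]YX____   (p1,_)→(p0,Y,right)
state=p0 head=4 tape=YYYY[Y]X____   (p0,Y)→(p1,_,right)
state=p1 head=5 tape=YYYY_[X]____   (p1,X)→(p1,Y,left)
state=p1 head=4 tape=YYYY[_]Y____   (p1,_)→(p0,Y,right)
state=p0 head=5 tape=YYYYY[Y]____   (p0,Y)→(p1,_,right)
state=p1 head=6 tape=YYYYY_[_]___   (p1,_)→(p0,Y,right)
state=p0 head=7 tape=YYYYY_Y[_]__   (p0,_)→(p3,Y,right)
state=p3 head=8 tape=YYYYY_YY[_]_   (p3,_)→(p4,X,right)
state=p4 head=9 tape=YYYYY_YYX[_]   (p4,_)→(p4,Y,left)
state=p4 head=8 tape=YYYYY_YY[X]Y   (p4,X)→(p4,Y,right)
state=p4 head=9 tape=YYYYY_YYY[Y]   (p4,Y)→(p2,_,left)
state=p2 head=8 tape=YYYYY_YY[Y]_
At halt the head is at cell 8.

8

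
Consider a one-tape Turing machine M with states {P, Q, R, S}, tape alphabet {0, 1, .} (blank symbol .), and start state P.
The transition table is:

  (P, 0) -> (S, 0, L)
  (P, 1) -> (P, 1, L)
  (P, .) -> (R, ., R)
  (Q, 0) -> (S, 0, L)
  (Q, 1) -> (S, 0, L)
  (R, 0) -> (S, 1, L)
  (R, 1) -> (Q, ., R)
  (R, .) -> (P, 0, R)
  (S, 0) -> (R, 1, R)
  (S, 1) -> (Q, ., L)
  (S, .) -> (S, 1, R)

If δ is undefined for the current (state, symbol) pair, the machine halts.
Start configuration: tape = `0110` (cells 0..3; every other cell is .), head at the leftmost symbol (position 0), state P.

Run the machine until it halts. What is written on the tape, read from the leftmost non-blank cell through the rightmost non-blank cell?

state=P head=0 tape=...[0]110   (P,0)→(S,0,L)
state=S head=-1 tape=..[.]0110   (S,.)→(S,1,R)
state=S head=0 tape=..1[0]110   (S,0)→(R,1,R)
state=R head=1 tape=..11[1]10   (R,1)→(Q,.,R)
state=Q head=2 tape=..11.[1]0   (Q,1)→(S,0,L)
state=S head=1 tape=..11[.]00   (S,.)→(S,1,R)
state=S head=2 tape=..111[0]0   (S,0)→(R,1,R)
state=R head=3 tape=..1111[0]   (R,0)→(S,1,L)
state=S head=2 tape=..111[1]1   (S,1)→(Q,.,L)
state=Q head=1 tape=..11[1].1   (Q,1)→(S,0,L)
state=S head=0 tape=..1[1]0.1   (S,1)→(Q,.,L)
state=Q head=-1 tape=..[1].0.1   (Q,1)→(S,0,L)
state=S head=-2 tape=.[.]0.0.1   (S,.)→(S,1,R)
state=S head=-1 tape=.1[0].0.1   (S,0)→(R,1,R)
state=R head=0 tape=.11[.]0.1   (R,.)→(P,0,R)
state=P head=1 tape=.110[0].1   (P,0)→(S,0,L)
state=S head=0 tape=.11[0]0.1   (S,0)→(R,1,R)
state=R head=1 tape=.111[0].1   (R,0)→(S,1,L)
state=S head=0 tape=.11[1]1.1   (S,1)→(Q,.,L)
state=Q head=-1 tape=.1[1].1.1   (Q,1)→(S,0,L)
state=S head=-2 tape=.[1]0.1.1   (S,1)→(Q,.,L)
state=Q head=-3 tape=[.].0.1.1
The non-blank tape span at halt is 0.1.1.

0.1.1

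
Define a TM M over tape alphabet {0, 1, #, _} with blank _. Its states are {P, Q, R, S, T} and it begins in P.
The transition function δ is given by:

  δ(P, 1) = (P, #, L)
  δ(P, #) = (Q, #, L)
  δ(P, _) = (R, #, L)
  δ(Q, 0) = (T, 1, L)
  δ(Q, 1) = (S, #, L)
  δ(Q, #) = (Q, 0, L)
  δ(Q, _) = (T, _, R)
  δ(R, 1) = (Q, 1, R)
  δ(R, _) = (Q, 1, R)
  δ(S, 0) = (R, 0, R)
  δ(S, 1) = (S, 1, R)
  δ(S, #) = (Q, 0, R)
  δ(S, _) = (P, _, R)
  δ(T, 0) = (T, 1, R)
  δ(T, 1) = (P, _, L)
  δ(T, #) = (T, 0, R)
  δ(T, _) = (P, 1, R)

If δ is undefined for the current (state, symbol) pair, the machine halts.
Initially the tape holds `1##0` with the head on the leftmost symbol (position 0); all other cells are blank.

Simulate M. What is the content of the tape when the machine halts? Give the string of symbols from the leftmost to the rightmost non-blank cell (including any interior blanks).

P | ___[1]##0__   read 1 → write #, move L, go to P
P | __[_]###0__   read _ → write #, move L, go to R
R | _[_]####0__   read _ → write 1, move R, go to Q
Q | _1[#]###0__   read # → write 0, move L, go to Q
Q | _[1]0###0__   read 1 → write #, move L, go to S
S | [_]#0###0__   read _ → write _, move R, go to P
P | _[#]0###0__   read # → write #, move L, go to Q
Q | [_]#0###0__   read _ → write _, move R, go to T
T | _[#]0###0__   read # → write 0, move R, go to T
T | _0[0]###0__   read 0 → write 1, move R, go to T
T | _01[#]##0__   read # → write 0, move R, go to T
T | _010[#]#0__   read # → write 0, move R, go to T
T | _0100[#]0__   read # → write 0, move R, go to T
T | _01000[0]__   read 0 → write 1, move R, go to T
T | _010001[_]_   read _ → write 1, move R, go to P
P | _0100011[_]   read _ → write #, move L, go to R
R | _010001[1]#   read 1 → write 1, move R, go to Q
Q | _0100011[#]   read # → write 0, move L, go to Q
Q | _010001[1]0   read 1 → write #, move L, go to S
S | _01000[1]#0   read 1 → write 1, move R, go to S
S | _010001[#]0   read # → write 0, move R, go to Q
Q | _0100010[0]   read 0 → write 1, move L, go to T
T | _010001[0]1   read 0 → write 1, move R, go to T
T | _0100011[1]   read 1 → write _, move L, go to P
P | _010001[1]_   read 1 → write #, move L, go to P
P | _01000[1]#_   read 1 → write #, move L, go to P
P | _0100[0]##_
The non-blank tape span at halt is 01000##.

01000##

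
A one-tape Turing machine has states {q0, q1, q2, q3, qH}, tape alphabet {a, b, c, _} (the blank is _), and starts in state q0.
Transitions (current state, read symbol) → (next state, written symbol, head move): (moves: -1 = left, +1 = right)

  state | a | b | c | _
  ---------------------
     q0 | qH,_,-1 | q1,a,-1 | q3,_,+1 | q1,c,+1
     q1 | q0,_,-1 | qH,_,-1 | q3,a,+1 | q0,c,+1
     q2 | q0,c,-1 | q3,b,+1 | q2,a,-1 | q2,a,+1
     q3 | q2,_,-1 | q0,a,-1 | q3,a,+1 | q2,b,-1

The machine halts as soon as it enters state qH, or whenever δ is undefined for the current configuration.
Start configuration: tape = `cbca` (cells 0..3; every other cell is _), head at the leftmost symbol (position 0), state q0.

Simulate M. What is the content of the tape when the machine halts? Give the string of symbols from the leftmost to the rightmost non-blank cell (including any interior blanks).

cc_c

q0 | _[c]bca   read c → write _, move +1, go to q3
q3 | __[b]ca   read b → write a, move -1, go to q0
q0 | _[_]aca   read _ → write c, move +1, go to q1
q1 | _c[a]ca   read a → write _, move -1, go to q0
q0 | _[c]_ca   read c → write _, move +1, go to q3
q3 | __[_]ca   read _ → write b, move -1, go to q2
q2 | _[_]bca   read _ → write a, move +1, go to q2
q2 | _a[b]ca   read b → write b, move +1, go to q3
q3 | _ab[c]a   read c → write a, move +1, go to q3
q3 | _aba[a]   read a → write _, move -1, go to q2
q2 | _ab[a]_   read a → write c, move -1, go to q0
q0 | _a[b]c_   read b → write a, move -1, go to q1
q1 | _[a]ac_   read a → write _, move -1, go to q0
q0 | [_]_ac_   read _ → write c, move +1, go to q1
q1 | c[_]ac_   read _ → write c, move +1, go to q0
q0 | cc[a]c_   read a → write _, move -1, go to qH
qH | c[c]_c_
The non-blank tape span at halt is cc_c.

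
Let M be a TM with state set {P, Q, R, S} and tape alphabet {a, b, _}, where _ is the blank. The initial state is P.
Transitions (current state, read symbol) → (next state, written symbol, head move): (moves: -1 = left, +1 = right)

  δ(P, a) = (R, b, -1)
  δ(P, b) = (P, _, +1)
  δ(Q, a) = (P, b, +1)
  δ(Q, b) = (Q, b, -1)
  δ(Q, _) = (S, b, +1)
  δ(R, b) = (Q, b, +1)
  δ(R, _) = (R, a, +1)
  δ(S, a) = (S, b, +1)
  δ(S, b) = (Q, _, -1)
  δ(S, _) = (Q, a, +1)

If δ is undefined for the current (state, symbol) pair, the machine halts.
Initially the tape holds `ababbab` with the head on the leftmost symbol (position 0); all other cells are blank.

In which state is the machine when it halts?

state=P head=0 tape=_[a]babbab_   (P,a)→(R,b,-1)
state=R head=-1 tape=[_]bbabbab_   (R,_)→(R,a,+1)
state=R head=0 tape=a[b]babbab_   (R,b)→(Q,b,+1)
state=Q head=1 tape=ab[b]abbab_   (Q,b)→(Q,b,-1)
state=Q head=0 tape=a[b]babbab_   (Q,b)→(Q,b,-1)
state=Q head=-1 tape=[a]bbabbab_   (Q,a)→(P,b,+1)
state=P head=0 tape=b[b]babbab_   (P,b)→(P,_,+1)
state=P head=1 tape=b_[b]abbab_   (P,b)→(P,_,+1)
state=P head=2 tape=b__[a]bbab_   (P,a)→(R,b,-1)
state=R head=1 tape=b_[_]bbbab_   (R,_)→(R,a,+1)
state=R head=2 tape=b_a[b]bbab_   (R,b)→(Q,b,+1)
state=Q head=3 tape=b_ab[b]bab_   (Q,b)→(Q,b,-1)
state=Q head=2 tape=b_a[b]bbab_   (Q,b)→(Q,b,-1)
state=Q head=1 tape=b_[a]bbbab_   (Q,a)→(P,b,+1)
state=P head=2 tape=b_b[b]bbab_   (P,b)→(P,_,+1)
state=P head=3 tape=b_b_[b]bab_   (P,b)→(P,_,+1)
state=P head=4 tape=b_b__[b]ab_   (P,b)→(P,_,+1)
state=P head=5 tape=b_b___[a]b_   (P,a)→(R,b,-1)
state=R head=4 tape=b_b__[_]bb_   (R,_)→(R,a,+1)
state=R head=5 tape=b_b__a[b]b_   (R,b)→(Q,b,+1)
state=Q head=6 tape=b_b__ab[b]_   (Q,b)→(Q,b,-1)
state=Q head=5 tape=b_b__a[b]b_   (Q,b)→(Q,b,-1)
state=Q head=4 tape=b_b__[a]bb_   (Q,a)→(P,b,+1)
state=P head=5 tape=b_b__b[b]b_   (P,b)→(P,_,+1)
state=P head=6 tape=b_b__b_[b]_   (P,b)→(P,_,+1)
state=P head=7 tape=b_b__b__[_]
No transition is defined for (P, _); M halts in state P.

P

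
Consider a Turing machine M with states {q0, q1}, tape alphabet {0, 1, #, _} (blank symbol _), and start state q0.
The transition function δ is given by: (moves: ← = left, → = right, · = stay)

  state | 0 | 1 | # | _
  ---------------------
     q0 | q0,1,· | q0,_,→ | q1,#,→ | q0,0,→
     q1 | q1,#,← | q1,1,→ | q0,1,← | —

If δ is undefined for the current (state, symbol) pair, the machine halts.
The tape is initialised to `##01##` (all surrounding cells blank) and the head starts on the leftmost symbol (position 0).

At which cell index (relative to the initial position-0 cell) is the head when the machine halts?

state=q0 head=0 tape=[#]#01##_   (q0,#)→(q1,#,→)
state=q1 head=1 tape=#[#]01##_   (q1,#)→(q0,1,←)
state=q0 head=0 tape=[#]101##_   (q0,#)→(q1,#,→)
state=q1 head=1 tape=#[1]01##_   (q1,1)→(q1,1,→)
state=q1 head=2 tape=#1[0]1##_   (q1,0)→(q1,#,←)
state=q1 head=1 tape=#[1]#1##_   (q1,1)→(q1,1,→)
state=q1 head=2 tape=#1[#]1##_   (q1,#)→(q0,1,←)
state=q0 head=1 tape=#[1]11##_   (q0,1)→(q0,_,→)
state=q0 head=2 tape=#_[1]1##_   (q0,1)→(q0,_,→)
state=q0 head=3 tape=#__[1]##_   (q0,1)→(q0,_,→)
state=q0 head=4 tape=#___[#]#_   (q0,#)→(q1,#,→)
state=q1 head=5 tape=#___#[#]_   (q1,#)→(q0,1,←)
state=q0 head=4 tape=#___[#]1_   (q0,#)→(q1,#,→)
state=q1 head=5 tape=#___#[1]_   (q1,1)→(q1,1,→)
state=q1 head=6 tape=#___#1[_]
At halt the head is at cell 6.

6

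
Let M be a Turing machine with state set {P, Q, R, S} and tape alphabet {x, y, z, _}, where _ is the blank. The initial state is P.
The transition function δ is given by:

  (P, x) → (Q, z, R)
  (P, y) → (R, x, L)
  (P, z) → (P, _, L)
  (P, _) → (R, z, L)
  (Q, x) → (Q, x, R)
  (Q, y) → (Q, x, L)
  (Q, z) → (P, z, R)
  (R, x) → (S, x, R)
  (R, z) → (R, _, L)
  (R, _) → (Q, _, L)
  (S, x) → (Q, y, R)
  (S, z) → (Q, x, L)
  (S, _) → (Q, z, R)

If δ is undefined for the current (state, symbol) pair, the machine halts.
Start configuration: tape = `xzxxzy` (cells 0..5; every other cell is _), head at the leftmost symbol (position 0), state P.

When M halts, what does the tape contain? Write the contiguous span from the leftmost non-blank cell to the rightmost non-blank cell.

zzzxzx

state=P head=0 tape=[x]zxxzy_   (P,x)→(Q,z,R)
state=Q head=1 tape=z[z]xxzy_   (Q,z)→(P,z,R)
state=P head=2 tape=zz[x]xzy_   (P,x)→(Q,z,R)
state=Q head=3 tape=zzz[x]zy_   (Q,x)→(Q,x,R)
state=Q head=4 tape=zzzx[z]y_   (Q,z)→(P,z,R)
state=P head=5 tape=zzzxz[y]_   (P,y)→(R,x,L)
state=R head=4 tape=zzzx[z]x_   (R,z)→(R,_,L)
state=R head=3 tape=zzz[x]_x_   (R,x)→(S,x,R)
state=S head=4 tape=zzzx[_]x_   (S,_)→(Q,z,R)
state=Q head=5 tape=zzzxz[x]_   (Q,x)→(Q,x,R)
state=Q head=6 tape=zzzxzx[_]
The non-blank tape span at halt is zzzxzx.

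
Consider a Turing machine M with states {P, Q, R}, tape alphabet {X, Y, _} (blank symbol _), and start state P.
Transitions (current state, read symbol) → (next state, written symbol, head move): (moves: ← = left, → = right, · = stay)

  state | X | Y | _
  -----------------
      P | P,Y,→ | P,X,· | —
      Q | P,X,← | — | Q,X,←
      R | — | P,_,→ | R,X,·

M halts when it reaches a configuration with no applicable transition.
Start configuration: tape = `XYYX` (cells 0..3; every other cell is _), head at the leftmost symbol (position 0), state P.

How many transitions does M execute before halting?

P | [X]YYX_   read X → write Y, move →, go to P
P | Y[Y]YX_   read Y → write X, move ·, go to P
P | Y[X]YX_   read X → write Y, move →, go to P
P | YY[Y]X_   read Y → write X, move ·, go to P
P | YY[X]X_   read X → write Y, move →, go to P
P | YYY[X]_   read X → write Y, move →, go to P
P | YYYY[_]
M halts after 6 transitions.

6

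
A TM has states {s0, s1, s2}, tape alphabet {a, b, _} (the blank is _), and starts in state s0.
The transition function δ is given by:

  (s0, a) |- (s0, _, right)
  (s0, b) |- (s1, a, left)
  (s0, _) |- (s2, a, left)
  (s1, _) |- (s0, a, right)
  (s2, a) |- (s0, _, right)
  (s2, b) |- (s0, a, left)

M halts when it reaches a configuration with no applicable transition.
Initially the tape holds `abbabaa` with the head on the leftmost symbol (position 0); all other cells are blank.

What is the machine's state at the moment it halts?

s2

s0 | [a]bbabaa_   read a → write _, move right, go to s0
s0 | _[b]babaa_   read b → write a, move left, go to s1
s1 | [_]ababaa_   read _ → write a, move right, go to s0
s0 | a[a]babaa_   read a → write _, move right, go to s0
s0 | a_[b]abaa_   read b → write a, move left, go to s1
s1 | a[_]aabaa_   read _ → write a, move right, go to s0
s0 | aa[a]abaa_   read a → write _, move right, go to s0
s0 | aa_[a]baa_   read a → write _, move right, go to s0
s0 | aa__[b]aa_   read b → write a, move left, go to s1
s1 | aa_[_]aaa_   read _ → write a, move right, go to s0
s0 | aa_a[a]aa_   read a → write _, move right, go to s0
s0 | aa_a_[a]a_   read a → write _, move right, go to s0
s0 | aa_a__[a]_   read a → write _, move right, go to s0
s0 | aa_a___[_]   read _ → write a, move left, go to s2
s2 | aa_a__[_]a
No transition is defined for (s2, _); M halts in state s2.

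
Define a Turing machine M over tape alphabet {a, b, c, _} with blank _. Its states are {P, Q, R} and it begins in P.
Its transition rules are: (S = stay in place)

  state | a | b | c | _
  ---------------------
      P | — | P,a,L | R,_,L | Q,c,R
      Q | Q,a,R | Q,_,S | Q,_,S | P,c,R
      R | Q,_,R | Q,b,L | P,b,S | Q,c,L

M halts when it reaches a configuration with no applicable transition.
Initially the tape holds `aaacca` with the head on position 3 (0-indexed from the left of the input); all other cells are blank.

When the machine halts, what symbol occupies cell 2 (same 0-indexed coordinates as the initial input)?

c

P | aaa[c]ca   read c → write _, move L, go to R
R | aa[a]_ca   read a → write _, move R, go to Q
Q | aa_[_]ca   read _ → write c, move R, go to P
P | aa_c[c]a   read c → write _, move L, go to R
R | aa_[c]_a   read c → write b, move S, go to P
P | aa_[b]_a   read b → write a, move L, go to P
P | aa[_]a_a   read _ → write c, move R, go to Q
Q | aac[a]_a   read a → write a, move R, go to Q
Q | aaca[_]a   read _ → write c, move R, go to P
P | aacac[a]
Cell 2 holds c when M halts.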